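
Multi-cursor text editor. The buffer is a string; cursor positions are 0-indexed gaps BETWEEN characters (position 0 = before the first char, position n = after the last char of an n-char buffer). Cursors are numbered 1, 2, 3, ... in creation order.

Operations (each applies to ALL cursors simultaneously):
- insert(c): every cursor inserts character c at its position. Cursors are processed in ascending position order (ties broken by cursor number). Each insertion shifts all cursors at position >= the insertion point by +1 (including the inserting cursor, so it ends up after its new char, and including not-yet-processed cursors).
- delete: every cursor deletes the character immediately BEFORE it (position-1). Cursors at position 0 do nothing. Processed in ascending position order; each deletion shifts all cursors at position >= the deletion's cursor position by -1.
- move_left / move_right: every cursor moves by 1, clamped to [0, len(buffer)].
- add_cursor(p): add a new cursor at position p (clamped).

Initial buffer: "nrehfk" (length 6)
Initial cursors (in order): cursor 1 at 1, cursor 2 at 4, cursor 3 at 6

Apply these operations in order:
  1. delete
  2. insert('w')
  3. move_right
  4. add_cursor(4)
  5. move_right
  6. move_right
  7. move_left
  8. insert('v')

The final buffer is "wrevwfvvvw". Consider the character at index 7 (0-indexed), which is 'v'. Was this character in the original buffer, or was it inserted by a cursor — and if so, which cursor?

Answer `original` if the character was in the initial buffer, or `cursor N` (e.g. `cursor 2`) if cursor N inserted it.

After op 1 (delete): buffer="ref" (len 3), cursors c1@0 c2@2 c3@3, authorship ...
After op 2 (insert('w')): buffer="wrewfw" (len 6), cursors c1@1 c2@4 c3@6, authorship 1..2.3
After op 3 (move_right): buffer="wrewfw" (len 6), cursors c1@2 c2@5 c3@6, authorship 1..2.3
After op 4 (add_cursor(4)): buffer="wrewfw" (len 6), cursors c1@2 c4@4 c2@5 c3@6, authorship 1..2.3
After op 5 (move_right): buffer="wrewfw" (len 6), cursors c1@3 c4@5 c2@6 c3@6, authorship 1..2.3
After op 6 (move_right): buffer="wrewfw" (len 6), cursors c1@4 c2@6 c3@6 c4@6, authorship 1..2.3
After op 7 (move_left): buffer="wrewfw" (len 6), cursors c1@3 c2@5 c3@5 c4@5, authorship 1..2.3
After op 8 (insert('v')): buffer="wrevwfvvvw" (len 10), cursors c1@4 c2@9 c3@9 c4@9, authorship 1..12.2343
Authorship (.=original, N=cursor N): 1 . . 1 2 . 2 3 4 3
Index 7: author = 3

Answer: cursor 3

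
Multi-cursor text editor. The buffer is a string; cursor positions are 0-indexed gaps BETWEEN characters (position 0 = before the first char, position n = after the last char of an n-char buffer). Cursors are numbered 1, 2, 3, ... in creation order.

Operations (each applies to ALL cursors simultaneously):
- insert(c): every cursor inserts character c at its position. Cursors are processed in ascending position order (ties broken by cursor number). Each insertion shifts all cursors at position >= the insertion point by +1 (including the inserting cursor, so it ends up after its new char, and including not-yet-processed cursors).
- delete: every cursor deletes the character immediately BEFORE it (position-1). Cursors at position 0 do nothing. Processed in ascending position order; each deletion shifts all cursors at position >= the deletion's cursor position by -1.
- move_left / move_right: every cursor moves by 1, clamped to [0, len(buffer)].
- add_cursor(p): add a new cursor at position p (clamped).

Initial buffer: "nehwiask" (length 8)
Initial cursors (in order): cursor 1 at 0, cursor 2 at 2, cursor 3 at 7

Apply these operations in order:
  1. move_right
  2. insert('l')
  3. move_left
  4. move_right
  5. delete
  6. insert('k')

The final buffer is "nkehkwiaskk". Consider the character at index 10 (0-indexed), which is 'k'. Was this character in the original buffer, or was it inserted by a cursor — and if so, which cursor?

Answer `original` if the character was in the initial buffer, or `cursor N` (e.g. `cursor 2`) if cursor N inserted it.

After op 1 (move_right): buffer="nehwiask" (len 8), cursors c1@1 c2@3 c3@8, authorship ........
After op 2 (insert('l')): buffer="nlehlwiaskl" (len 11), cursors c1@2 c2@5 c3@11, authorship .1..2.....3
After op 3 (move_left): buffer="nlehlwiaskl" (len 11), cursors c1@1 c2@4 c3@10, authorship .1..2.....3
After op 4 (move_right): buffer="nlehlwiaskl" (len 11), cursors c1@2 c2@5 c3@11, authorship .1..2.....3
After op 5 (delete): buffer="nehwiask" (len 8), cursors c1@1 c2@3 c3@8, authorship ........
After op 6 (insert('k')): buffer="nkehkwiaskk" (len 11), cursors c1@2 c2@5 c3@11, authorship .1..2.....3
Authorship (.=original, N=cursor N): . 1 . . 2 . . . . . 3
Index 10: author = 3

Answer: cursor 3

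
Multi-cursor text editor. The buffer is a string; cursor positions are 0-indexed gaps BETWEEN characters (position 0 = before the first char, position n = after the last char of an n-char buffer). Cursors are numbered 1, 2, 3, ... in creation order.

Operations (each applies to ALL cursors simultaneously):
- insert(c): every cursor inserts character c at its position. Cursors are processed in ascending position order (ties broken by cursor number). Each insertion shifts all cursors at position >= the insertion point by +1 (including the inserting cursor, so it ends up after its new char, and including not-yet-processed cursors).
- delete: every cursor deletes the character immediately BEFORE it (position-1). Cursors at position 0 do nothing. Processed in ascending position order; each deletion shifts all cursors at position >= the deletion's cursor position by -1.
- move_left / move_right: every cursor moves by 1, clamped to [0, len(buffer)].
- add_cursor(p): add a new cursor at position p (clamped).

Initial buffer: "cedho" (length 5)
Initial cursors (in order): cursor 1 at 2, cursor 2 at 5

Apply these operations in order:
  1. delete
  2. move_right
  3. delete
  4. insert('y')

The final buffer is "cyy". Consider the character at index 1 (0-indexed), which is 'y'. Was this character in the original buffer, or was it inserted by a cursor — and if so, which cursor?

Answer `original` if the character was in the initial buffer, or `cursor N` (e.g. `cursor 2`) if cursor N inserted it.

After op 1 (delete): buffer="cdh" (len 3), cursors c1@1 c2@3, authorship ...
After op 2 (move_right): buffer="cdh" (len 3), cursors c1@2 c2@3, authorship ...
After op 3 (delete): buffer="c" (len 1), cursors c1@1 c2@1, authorship .
After op 4 (insert('y')): buffer="cyy" (len 3), cursors c1@3 c2@3, authorship .12
Authorship (.=original, N=cursor N): . 1 2
Index 1: author = 1

Answer: cursor 1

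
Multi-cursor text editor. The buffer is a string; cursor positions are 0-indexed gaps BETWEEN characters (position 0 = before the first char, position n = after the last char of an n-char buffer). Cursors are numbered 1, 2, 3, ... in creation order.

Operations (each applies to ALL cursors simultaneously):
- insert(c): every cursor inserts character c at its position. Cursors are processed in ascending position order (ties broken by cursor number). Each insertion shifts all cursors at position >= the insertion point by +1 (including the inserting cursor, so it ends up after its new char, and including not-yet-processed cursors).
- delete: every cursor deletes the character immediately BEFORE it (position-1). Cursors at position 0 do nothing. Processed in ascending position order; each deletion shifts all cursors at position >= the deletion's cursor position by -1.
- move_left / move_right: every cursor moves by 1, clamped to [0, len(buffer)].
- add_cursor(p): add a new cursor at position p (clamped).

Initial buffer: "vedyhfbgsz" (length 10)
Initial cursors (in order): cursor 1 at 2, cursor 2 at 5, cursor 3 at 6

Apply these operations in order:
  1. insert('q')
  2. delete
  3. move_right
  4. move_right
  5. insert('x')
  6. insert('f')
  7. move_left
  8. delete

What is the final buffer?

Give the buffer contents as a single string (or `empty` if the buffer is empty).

Answer: vedyfhfbfgfsz

Derivation:
After op 1 (insert('q')): buffer="veqdyhqfqbgsz" (len 13), cursors c1@3 c2@7 c3@9, authorship ..1...2.3....
After op 2 (delete): buffer="vedyhfbgsz" (len 10), cursors c1@2 c2@5 c3@6, authorship ..........
After op 3 (move_right): buffer="vedyhfbgsz" (len 10), cursors c1@3 c2@6 c3@7, authorship ..........
After op 4 (move_right): buffer="vedyhfbgsz" (len 10), cursors c1@4 c2@7 c3@8, authorship ..........
After op 5 (insert('x')): buffer="vedyxhfbxgxsz" (len 13), cursors c1@5 c2@9 c3@11, authorship ....1...2.3..
After op 6 (insert('f')): buffer="vedyxfhfbxfgxfsz" (len 16), cursors c1@6 c2@11 c3@14, authorship ....11...22.33..
After op 7 (move_left): buffer="vedyxfhfbxfgxfsz" (len 16), cursors c1@5 c2@10 c3@13, authorship ....11...22.33..
After op 8 (delete): buffer="vedyfhfbfgfsz" (len 13), cursors c1@4 c2@8 c3@10, authorship ....1...2.3..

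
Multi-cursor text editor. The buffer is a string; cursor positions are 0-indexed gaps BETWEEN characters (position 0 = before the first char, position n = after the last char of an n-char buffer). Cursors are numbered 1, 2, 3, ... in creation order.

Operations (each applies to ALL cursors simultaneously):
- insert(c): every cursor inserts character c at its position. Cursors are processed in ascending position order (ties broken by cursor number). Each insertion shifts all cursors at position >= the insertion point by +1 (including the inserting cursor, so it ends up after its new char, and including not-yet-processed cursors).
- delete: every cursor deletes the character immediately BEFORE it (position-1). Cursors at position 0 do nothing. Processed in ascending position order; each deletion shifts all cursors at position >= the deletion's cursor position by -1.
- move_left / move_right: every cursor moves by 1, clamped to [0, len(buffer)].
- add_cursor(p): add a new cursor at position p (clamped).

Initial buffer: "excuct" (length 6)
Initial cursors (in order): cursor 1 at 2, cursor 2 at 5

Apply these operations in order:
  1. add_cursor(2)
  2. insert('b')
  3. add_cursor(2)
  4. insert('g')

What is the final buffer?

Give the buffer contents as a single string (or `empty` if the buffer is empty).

Answer: exgbbggcucbgt

Derivation:
After op 1 (add_cursor(2)): buffer="excuct" (len 6), cursors c1@2 c3@2 c2@5, authorship ......
After op 2 (insert('b')): buffer="exbbcucbt" (len 9), cursors c1@4 c3@4 c2@8, authorship ..13...2.
After op 3 (add_cursor(2)): buffer="exbbcucbt" (len 9), cursors c4@2 c1@4 c3@4 c2@8, authorship ..13...2.
After op 4 (insert('g')): buffer="exgbbggcucbgt" (len 13), cursors c4@3 c1@7 c3@7 c2@12, authorship ..41313...22.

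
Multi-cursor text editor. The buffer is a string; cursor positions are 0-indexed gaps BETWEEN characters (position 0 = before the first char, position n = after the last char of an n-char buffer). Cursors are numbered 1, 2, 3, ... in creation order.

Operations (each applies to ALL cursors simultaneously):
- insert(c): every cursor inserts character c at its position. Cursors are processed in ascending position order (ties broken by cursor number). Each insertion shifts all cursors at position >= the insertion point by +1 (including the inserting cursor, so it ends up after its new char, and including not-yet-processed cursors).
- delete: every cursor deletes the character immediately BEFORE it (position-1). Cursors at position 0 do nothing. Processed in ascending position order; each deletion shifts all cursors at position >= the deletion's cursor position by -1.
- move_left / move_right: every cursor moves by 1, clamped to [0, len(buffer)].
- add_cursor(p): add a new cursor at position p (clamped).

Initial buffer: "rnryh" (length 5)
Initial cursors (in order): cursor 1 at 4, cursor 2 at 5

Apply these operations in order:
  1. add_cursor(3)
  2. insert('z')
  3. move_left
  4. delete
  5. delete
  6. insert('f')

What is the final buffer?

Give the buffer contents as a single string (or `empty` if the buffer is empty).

Answer: rfffz

Derivation:
After op 1 (add_cursor(3)): buffer="rnryh" (len 5), cursors c3@3 c1@4 c2@5, authorship .....
After op 2 (insert('z')): buffer="rnrzyzhz" (len 8), cursors c3@4 c1@6 c2@8, authorship ...3.1.2
After op 3 (move_left): buffer="rnrzyzhz" (len 8), cursors c3@3 c1@5 c2@7, authorship ...3.1.2
After op 4 (delete): buffer="rnzzz" (len 5), cursors c3@2 c1@3 c2@4, authorship ..312
After op 5 (delete): buffer="rz" (len 2), cursors c1@1 c2@1 c3@1, authorship .2
After op 6 (insert('f')): buffer="rfffz" (len 5), cursors c1@4 c2@4 c3@4, authorship .1232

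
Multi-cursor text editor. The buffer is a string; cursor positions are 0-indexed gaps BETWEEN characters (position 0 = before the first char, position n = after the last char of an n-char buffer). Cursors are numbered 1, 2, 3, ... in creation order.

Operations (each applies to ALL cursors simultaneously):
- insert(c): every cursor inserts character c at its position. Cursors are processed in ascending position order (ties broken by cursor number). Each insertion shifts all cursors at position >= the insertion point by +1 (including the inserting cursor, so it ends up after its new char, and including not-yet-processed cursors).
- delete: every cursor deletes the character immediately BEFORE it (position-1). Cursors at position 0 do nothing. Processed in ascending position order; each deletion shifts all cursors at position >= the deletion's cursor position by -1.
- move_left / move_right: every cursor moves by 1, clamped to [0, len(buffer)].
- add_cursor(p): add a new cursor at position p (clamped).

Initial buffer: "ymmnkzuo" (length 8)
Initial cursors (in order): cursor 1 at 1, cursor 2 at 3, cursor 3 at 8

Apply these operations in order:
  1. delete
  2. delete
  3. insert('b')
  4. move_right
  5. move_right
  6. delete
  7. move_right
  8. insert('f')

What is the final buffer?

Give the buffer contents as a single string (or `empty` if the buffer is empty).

Answer: bbzfff

Derivation:
After op 1 (delete): buffer="mnkzu" (len 5), cursors c1@0 c2@1 c3@5, authorship .....
After op 2 (delete): buffer="nkz" (len 3), cursors c1@0 c2@0 c3@3, authorship ...
After op 3 (insert('b')): buffer="bbnkzb" (len 6), cursors c1@2 c2@2 c3@6, authorship 12...3
After op 4 (move_right): buffer="bbnkzb" (len 6), cursors c1@3 c2@3 c3@6, authorship 12...3
After op 5 (move_right): buffer="bbnkzb" (len 6), cursors c1@4 c2@4 c3@6, authorship 12...3
After op 6 (delete): buffer="bbz" (len 3), cursors c1@2 c2@2 c3@3, authorship 12.
After op 7 (move_right): buffer="bbz" (len 3), cursors c1@3 c2@3 c3@3, authorship 12.
After op 8 (insert('f')): buffer="bbzfff" (len 6), cursors c1@6 c2@6 c3@6, authorship 12.123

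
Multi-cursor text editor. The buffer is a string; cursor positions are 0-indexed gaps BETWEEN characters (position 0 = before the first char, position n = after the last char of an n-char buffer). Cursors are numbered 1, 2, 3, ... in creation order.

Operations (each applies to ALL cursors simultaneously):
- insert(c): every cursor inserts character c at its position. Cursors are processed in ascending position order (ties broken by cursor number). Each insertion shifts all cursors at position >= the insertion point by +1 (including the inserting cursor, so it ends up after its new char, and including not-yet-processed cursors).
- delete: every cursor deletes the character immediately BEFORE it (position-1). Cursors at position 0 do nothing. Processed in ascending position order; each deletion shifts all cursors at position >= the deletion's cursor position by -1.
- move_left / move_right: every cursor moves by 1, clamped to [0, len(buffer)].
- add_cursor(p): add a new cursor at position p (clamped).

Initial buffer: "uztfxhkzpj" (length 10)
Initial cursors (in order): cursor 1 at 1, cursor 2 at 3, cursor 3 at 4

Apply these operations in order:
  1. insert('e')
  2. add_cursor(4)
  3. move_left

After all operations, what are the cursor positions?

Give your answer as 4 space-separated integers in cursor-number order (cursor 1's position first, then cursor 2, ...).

After op 1 (insert('e')): buffer="ueztefexhkzpj" (len 13), cursors c1@2 c2@5 c3@7, authorship .1..2.3......
After op 2 (add_cursor(4)): buffer="ueztefexhkzpj" (len 13), cursors c1@2 c4@4 c2@5 c3@7, authorship .1..2.3......
After op 3 (move_left): buffer="ueztefexhkzpj" (len 13), cursors c1@1 c4@3 c2@4 c3@6, authorship .1..2.3......

Answer: 1 4 6 3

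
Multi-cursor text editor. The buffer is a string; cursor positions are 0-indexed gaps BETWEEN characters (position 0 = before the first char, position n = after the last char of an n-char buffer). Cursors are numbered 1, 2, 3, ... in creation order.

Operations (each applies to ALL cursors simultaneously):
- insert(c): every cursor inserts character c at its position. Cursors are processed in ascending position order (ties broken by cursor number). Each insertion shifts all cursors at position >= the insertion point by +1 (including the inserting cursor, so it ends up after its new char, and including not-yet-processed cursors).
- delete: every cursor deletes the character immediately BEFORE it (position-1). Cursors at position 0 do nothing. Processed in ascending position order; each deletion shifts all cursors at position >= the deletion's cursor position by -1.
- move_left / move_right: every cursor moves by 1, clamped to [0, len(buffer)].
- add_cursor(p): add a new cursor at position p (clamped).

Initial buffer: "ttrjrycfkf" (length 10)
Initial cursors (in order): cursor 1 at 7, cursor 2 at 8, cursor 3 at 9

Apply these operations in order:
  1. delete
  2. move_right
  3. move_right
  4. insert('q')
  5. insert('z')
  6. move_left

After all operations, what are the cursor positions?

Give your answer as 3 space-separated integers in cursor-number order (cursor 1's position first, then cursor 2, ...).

Answer: 12 12 12

Derivation:
After op 1 (delete): buffer="ttrjryf" (len 7), cursors c1@6 c2@6 c3@6, authorship .......
After op 2 (move_right): buffer="ttrjryf" (len 7), cursors c1@7 c2@7 c3@7, authorship .......
After op 3 (move_right): buffer="ttrjryf" (len 7), cursors c1@7 c2@7 c3@7, authorship .......
After op 4 (insert('q')): buffer="ttrjryfqqq" (len 10), cursors c1@10 c2@10 c3@10, authorship .......123
After op 5 (insert('z')): buffer="ttrjryfqqqzzz" (len 13), cursors c1@13 c2@13 c3@13, authorship .......123123
After op 6 (move_left): buffer="ttrjryfqqqzzz" (len 13), cursors c1@12 c2@12 c3@12, authorship .......123123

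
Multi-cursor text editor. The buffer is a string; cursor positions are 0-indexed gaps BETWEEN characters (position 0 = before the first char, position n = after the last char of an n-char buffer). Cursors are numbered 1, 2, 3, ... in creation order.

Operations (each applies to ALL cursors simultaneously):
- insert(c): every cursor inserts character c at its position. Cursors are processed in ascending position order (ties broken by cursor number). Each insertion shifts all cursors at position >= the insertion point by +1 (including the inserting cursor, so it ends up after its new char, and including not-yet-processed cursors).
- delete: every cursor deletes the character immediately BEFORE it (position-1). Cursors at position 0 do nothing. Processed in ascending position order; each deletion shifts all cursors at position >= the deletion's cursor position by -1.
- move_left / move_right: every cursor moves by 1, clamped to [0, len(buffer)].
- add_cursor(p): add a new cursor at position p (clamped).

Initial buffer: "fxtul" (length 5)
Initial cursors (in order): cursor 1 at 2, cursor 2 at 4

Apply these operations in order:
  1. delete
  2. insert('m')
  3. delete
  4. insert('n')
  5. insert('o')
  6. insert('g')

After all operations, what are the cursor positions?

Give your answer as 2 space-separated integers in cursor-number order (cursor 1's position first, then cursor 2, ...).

After op 1 (delete): buffer="ftl" (len 3), cursors c1@1 c2@2, authorship ...
After op 2 (insert('m')): buffer="fmtml" (len 5), cursors c1@2 c2@4, authorship .1.2.
After op 3 (delete): buffer="ftl" (len 3), cursors c1@1 c2@2, authorship ...
After op 4 (insert('n')): buffer="fntnl" (len 5), cursors c1@2 c2@4, authorship .1.2.
After op 5 (insert('o')): buffer="fnotnol" (len 7), cursors c1@3 c2@6, authorship .11.22.
After op 6 (insert('g')): buffer="fnogtnogl" (len 9), cursors c1@4 c2@8, authorship .111.222.

Answer: 4 8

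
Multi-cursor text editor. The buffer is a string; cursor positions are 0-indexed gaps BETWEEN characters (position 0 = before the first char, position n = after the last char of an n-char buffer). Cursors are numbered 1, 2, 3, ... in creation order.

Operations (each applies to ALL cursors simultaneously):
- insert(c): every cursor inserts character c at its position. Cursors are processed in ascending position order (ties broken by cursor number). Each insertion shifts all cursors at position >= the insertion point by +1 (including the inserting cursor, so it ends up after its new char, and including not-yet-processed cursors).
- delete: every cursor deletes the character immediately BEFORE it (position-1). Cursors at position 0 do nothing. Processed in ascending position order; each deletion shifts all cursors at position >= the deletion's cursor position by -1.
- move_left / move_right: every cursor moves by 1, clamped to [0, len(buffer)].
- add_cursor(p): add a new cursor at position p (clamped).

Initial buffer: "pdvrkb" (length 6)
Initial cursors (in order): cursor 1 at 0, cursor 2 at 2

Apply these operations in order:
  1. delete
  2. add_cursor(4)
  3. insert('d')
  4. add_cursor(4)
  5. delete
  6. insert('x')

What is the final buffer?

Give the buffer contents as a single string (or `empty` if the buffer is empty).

Answer: xpxxrkxb

Derivation:
After op 1 (delete): buffer="pvrkb" (len 5), cursors c1@0 c2@1, authorship .....
After op 2 (add_cursor(4)): buffer="pvrkb" (len 5), cursors c1@0 c2@1 c3@4, authorship .....
After op 3 (insert('d')): buffer="dpdvrkdb" (len 8), cursors c1@1 c2@3 c3@7, authorship 1.2...3.
After op 4 (add_cursor(4)): buffer="dpdvrkdb" (len 8), cursors c1@1 c2@3 c4@4 c3@7, authorship 1.2...3.
After op 5 (delete): buffer="prkb" (len 4), cursors c1@0 c2@1 c4@1 c3@3, authorship ....
After op 6 (insert('x')): buffer="xpxxrkxb" (len 8), cursors c1@1 c2@4 c4@4 c3@7, authorship 1.24..3.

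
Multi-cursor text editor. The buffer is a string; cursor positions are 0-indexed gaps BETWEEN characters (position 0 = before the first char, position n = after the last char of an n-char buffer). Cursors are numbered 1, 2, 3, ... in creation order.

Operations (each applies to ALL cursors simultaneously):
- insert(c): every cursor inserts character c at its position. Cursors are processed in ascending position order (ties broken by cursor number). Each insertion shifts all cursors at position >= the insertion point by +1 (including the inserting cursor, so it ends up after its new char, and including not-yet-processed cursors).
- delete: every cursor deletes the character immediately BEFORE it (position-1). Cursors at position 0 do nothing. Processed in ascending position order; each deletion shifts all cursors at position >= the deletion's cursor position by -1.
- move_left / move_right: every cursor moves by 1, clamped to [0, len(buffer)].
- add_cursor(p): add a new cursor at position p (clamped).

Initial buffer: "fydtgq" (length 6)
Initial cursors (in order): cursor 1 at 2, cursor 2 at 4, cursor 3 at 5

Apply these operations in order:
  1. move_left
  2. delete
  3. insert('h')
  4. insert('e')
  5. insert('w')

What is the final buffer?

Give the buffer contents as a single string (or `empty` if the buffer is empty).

After op 1 (move_left): buffer="fydtgq" (len 6), cursors c1@1 c2@3 c3@4, authorship ......
After op 2 (delete): buffer="ygq" (len 3), cursors c1@0 c2@1 c3@1, authorship ...
After op 3 (insert('h')): buffer="hyhhgq" (len 6), cursors c1@1 c2@4 c3@4, authorship 1.23..
After op 4 (insert('e')): buffer="heyhheegq" (len 9), cursors c1@2 c2@7 c3@7, authorship 11.2323..
After op 5 (insert('w')): buffer="hewyhheewwgq" (len 12), cursors c1@3 c2@10 c3@10, authorship 111.232323..

Answer: hewyhheewwgq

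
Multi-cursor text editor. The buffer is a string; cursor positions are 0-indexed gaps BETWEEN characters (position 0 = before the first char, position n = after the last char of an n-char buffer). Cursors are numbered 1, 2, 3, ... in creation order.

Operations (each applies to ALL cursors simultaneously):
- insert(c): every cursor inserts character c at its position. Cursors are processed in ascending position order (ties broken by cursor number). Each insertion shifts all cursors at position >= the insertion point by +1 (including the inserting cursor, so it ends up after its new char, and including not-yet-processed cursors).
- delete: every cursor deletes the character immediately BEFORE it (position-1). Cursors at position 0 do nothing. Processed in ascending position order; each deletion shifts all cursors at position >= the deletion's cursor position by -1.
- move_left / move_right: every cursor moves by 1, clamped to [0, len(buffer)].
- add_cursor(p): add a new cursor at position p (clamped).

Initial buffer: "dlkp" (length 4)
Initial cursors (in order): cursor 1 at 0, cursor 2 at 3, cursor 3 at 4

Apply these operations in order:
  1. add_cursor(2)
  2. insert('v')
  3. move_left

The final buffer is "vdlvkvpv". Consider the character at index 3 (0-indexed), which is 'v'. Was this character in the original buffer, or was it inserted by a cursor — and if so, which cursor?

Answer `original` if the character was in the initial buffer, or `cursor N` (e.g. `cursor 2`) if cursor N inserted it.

Answer: cursor 4

Derivation:
After op 1 (add_cursor(2)): buffer="dlkp" (len 4), cursors c1@0 c4@2 c2@3 c3@4, authorship ....
After op 2 (insert('v')): buffer="vdlvkvpv" (len 8), cursors c1@1 c4@4 c2@6 c3@8, authorship 1..4.2.3
After op 3 (move_left): buffer="vdlvkvpv" (len 8), cursors c1@0 c4@3 c2@5 c3@7, authorship 1..4.2.3
Authorship (.=original, N=cursor N): 1 . . 4 . 2 . 3
Index 3: author = 4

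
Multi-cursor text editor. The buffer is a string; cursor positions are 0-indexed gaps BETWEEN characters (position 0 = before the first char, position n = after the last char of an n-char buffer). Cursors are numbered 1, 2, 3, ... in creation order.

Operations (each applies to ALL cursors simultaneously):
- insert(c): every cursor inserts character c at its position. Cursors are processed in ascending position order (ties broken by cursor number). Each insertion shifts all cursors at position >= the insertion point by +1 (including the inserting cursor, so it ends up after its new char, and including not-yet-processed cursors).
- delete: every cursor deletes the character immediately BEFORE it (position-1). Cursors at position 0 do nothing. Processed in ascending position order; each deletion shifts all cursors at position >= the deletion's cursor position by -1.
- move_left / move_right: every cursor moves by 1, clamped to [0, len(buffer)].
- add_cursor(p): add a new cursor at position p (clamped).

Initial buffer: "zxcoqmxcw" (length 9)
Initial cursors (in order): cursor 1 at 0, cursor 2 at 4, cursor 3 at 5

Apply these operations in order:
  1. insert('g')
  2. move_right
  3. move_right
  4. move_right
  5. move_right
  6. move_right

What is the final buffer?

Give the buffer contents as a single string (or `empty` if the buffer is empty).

After op 1 (insert('g')): buffer="gzxcogqgmxcw" (len 12), cursors c1@1 c2@6 c3@8, authorship 1....2.3....
After op 2 (move_right): buffer="gzxcogqgmxcw" (len 12), cursors c1@2 c2@7 c3@9, authorship 1....2.3....
After op 3 (move_right): buffer="gzxcogqgmxcw" (len 12), cursors c1@3 c2@8 c3@10, authorship 1....2.3....
After op 4 (move_right): buffer="gzxcogqgmxcw" (len 12), cursors c1@4 c2@9 c3@11, authorship 1....2.3....
After op 5 (move_right): buffer="gzxcogqgmxcw" (len 12), cursors c1@5 c2@10 c3@12, authorship 1....2.3....
After op 6 (move_right): buffer="gzxcogqgmxcw" (len 12), cursors c1@6 c2@11 c3@12, authorship 1....2.3....

Answer: gzxcogqgmxcw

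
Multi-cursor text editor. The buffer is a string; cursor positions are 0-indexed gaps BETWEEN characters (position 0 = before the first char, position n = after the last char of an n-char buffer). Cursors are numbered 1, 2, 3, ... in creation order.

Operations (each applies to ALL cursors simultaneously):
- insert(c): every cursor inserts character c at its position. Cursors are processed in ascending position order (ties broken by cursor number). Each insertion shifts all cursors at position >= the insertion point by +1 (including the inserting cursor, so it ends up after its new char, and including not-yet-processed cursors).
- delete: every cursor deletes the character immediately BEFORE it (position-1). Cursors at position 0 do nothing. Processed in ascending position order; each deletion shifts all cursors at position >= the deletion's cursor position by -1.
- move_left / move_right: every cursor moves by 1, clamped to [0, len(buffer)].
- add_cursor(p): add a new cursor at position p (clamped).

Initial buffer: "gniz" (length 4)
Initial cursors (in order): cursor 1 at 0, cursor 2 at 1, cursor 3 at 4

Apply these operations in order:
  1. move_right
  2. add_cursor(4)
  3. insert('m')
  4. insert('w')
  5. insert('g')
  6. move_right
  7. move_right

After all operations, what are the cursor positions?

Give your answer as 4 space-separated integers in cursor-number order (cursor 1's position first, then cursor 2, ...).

Answer: 6 10 16 16

Derivation:
After op 1 (move_right): buffer="gniz" (len 4), cursors c1@1 c2@2 c3@4, authorship ....
After op 2 (add_cursor(4)): buffer="gniz" (len 4), cursors c1@1 c2@2 c3@4 c4@4, authorship ....
After op 3 (insert('m')): buffer="gmnmizmm" (len 8), cursors c1@2 c2@4 c3@8 c4@8, authorship .1.2..34
After op 4 (insert('w')): buffer="gmwnmwizmmww" (len 12), cursors c1@3 c2@6 c3@12 c4@12, authorship .11.22..3434
After op 5 (insert('g')): buffer="gmwgnmwgizmmwwgg" (len 16), cursors c1@4 c2@8 c3@16 c4@16, authorship .111.222..343434
After op 6 (move_right): buffer="gmwgnmwgizmmwwgg" (len 16), cursors c1@5 c2@9 c3@16 c4@16, authorship .111.222..343434
After op 7 (move_right): buffer="gmwgnmwgizmmwwgg" (len 16), cursors c1@6 c2@10 c3@16 c4@16, authorship .111.222..343434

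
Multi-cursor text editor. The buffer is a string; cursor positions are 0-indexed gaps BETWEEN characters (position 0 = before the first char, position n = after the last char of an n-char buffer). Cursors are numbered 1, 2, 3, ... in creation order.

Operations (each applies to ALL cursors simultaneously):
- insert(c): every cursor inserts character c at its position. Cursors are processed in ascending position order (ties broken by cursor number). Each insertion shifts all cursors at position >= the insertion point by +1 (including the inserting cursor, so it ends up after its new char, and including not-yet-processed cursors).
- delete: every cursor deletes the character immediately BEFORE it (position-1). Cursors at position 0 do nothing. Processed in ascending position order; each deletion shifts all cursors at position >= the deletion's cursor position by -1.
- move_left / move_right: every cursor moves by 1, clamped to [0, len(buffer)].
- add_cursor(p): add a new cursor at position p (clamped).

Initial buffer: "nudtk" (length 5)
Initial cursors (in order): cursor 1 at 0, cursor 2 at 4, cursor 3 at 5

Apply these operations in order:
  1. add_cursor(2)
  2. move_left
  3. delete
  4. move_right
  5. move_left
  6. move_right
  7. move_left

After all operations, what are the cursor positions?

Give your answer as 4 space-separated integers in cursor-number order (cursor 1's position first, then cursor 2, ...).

After op 1 (add_cursor(2)): buffer="nudtk" (len 5), cursors c1@0 c4@2 c2@4 c3@5, authorship .....
After op 2 (move_left): buffer="nudtk" (len 5), cursors c1@0 c4@1 c2@3 c3@4, authorship .....
After op 3 (delete): buffer="uk" (len 2), cursors c1@0 c4@0 c2@1 c3@1, authorship ..
After op 4 (move_right): buffer="uk" (len 2), cursors c1@1 c4@1 c2@2 c3@2, authorship ..
After op 5 (move_left): buffer="uk" (len 2), cursors c1@0 c4@0 c2@1 c3@1, authorship ..
After op 6 (move_right): buffer="uk" (len 2), cursors c1@1 c4@1 c2@2 c3@2, authorship ..
After op 7 (move_left): buffer="uk" (len 2), cursors c1@0 c4@0 c2@1 c3@1, authorship ..

Answer: 0 1 1 0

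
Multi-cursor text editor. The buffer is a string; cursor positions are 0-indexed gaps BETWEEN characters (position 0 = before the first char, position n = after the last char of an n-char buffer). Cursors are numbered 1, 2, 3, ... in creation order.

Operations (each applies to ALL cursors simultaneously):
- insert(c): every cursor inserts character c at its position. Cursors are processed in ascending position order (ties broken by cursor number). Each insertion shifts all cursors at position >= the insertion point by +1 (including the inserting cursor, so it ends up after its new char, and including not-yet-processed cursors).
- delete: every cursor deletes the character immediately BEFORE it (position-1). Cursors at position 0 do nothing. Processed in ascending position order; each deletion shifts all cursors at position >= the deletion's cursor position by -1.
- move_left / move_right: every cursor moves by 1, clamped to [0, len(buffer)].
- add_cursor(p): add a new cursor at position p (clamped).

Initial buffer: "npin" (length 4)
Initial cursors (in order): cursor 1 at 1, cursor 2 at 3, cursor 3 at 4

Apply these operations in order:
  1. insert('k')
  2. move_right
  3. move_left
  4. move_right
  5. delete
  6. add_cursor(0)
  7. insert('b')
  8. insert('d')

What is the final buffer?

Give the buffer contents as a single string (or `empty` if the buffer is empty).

After op 1 (insert('k')): buffer="nkpiknk" (len 7), cursors c1@2 c2@5 c3@7, authorship .1..2.3
After op 2 (move_right): buffer="nkpiknk" (len 7), cursors c1@3 c2@6 c3@7, authorship .1..2.3
After op 3 (move_left): buffer="nkpiknk" (len 7), cursors c1@2 c2@5 c3@6, authorship .1..2.3
After op 4 (move_right): buffer="nkpiknk" (len 7), cursors c1@3 c2@6 c3@7, authorship .1..2.3
After op 5 (delete): buffer="nkik" (len 4), cursors c1@2 c2@4 c3@4, authorship .1.2
After op 6 (add_cursor(0)): buffer="nkik" (len 4), cursors c4@0 c1@2 c2@4 c3@4, authorship .1.2
After op 7 (insert('b')): buffer="bnkbikbb" (len 8), cursors c4@1 c1@4 c2@8 c3@8, authorship 4.11.223
After op 8 (insert('d')): buffer="bdnkbdikbbdd" (len 12), cursors c4@2 c1@6 c2@12 c3@12, authorship 44.111.22323

Answer: bdnkbdikbbdd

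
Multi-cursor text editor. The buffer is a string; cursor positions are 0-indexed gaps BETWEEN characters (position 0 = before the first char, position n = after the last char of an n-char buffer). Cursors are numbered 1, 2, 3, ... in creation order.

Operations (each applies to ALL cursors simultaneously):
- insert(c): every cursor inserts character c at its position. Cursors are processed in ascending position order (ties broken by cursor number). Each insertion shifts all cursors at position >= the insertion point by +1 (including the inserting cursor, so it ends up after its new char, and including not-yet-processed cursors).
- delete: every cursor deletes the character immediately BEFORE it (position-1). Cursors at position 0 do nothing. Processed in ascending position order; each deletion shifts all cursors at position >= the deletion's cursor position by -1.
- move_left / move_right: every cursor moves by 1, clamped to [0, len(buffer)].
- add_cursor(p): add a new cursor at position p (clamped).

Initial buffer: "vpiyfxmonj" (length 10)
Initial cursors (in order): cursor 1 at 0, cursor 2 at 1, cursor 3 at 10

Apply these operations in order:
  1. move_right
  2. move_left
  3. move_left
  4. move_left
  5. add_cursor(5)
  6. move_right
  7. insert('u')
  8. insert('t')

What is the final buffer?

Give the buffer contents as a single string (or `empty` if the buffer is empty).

Answer: vuuttpiyfxutmoutnj

Derivation:
After op 1 (move_right): buffer="vpiyfxmonj" (len 10), cursors c1@1 c2@2 c3@10, authorship ..........
After op 2 (move_left): buffer="vpiyfxmonj" (len 10), cursors c1@0 c2@1 c3@9, authorship ..........
After op 3 (move_left): buffer="vpiyfxmonj" (len 10), cursors c1@0 c2@0 c3@8, authorship ..........
After op 4 (move_left): buffer="vpiyfxmonj" (len 10), cursors c1@0 c2@0 c3@7, authorship ..........
After op 5 (add_cursor(5)): buffer="vpiyfxmonj" (len 10), cursors c1@0 c2@0 c4@5 c3@7, authorship ..........
After op 6 (move_right): buffer="vpiyfxmonj" (len 10), cursors c1@1 c2@1 c4@6 c3@8, authorship ..........
After op 7 (insert('u')): buffer="vuupiyfxumounj" (len 14), cursors c1@3 c2@3 c4@9 c3@12, authorship .12.....4..3..
After op 8 (insert('t')): buffer="vuuttpiyfxutmoutnj" (len 18), cursors c1@5 c2@5 c4@12 c3@16, authorship .1212.....44..33..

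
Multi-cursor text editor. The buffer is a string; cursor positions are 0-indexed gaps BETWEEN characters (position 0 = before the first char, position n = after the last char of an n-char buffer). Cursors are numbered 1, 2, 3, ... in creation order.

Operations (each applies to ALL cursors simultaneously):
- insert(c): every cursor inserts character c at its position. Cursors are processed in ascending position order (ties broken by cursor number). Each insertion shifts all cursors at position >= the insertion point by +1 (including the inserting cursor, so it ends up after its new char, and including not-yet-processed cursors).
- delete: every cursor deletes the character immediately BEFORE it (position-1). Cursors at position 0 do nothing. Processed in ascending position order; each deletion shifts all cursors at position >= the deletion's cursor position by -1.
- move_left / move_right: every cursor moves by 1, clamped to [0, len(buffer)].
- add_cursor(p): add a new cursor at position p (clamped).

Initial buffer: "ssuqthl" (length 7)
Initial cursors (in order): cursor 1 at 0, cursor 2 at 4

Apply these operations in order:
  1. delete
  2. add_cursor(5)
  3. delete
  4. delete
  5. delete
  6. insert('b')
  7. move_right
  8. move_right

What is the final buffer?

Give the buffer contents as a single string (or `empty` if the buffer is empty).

Answer: bbbl

Derivation:
After op 1 (delete): buffer="ssuthl" (len 6), cursors c1@0 c2@3, authorship ......
After op 2 (add_cursor(5)): buffer="ssuthl" (len 6), cursors c1@0 c2@3 c3@5, authorship ......
After op 3 (delete): buffer="sstl" (len 4), cursors c1@0 c2@2 c3@3, authorship ....
After op 4 (delete): buffer="sl" (len 2), cursors c1@0 c2@1 c3@1, authorship ..
After op 5 (delete): buffer="l" (len 1), cursors c1@0 c2@0 c3@0, authorship .
After op 6 (insert('b')): buffer="bbbl" (len 4), cursors c1@3 c2@3 c3@3, authorship 123.
After op 7 (move_right): buffer="bbbl" (len 4), cursors c1@4 c2@4 c3@4, authorship 123.
After op 8 (move_right): buffer="bbbl" (len 4), cursors c1@4 c2@4 c3@4, authorship 123.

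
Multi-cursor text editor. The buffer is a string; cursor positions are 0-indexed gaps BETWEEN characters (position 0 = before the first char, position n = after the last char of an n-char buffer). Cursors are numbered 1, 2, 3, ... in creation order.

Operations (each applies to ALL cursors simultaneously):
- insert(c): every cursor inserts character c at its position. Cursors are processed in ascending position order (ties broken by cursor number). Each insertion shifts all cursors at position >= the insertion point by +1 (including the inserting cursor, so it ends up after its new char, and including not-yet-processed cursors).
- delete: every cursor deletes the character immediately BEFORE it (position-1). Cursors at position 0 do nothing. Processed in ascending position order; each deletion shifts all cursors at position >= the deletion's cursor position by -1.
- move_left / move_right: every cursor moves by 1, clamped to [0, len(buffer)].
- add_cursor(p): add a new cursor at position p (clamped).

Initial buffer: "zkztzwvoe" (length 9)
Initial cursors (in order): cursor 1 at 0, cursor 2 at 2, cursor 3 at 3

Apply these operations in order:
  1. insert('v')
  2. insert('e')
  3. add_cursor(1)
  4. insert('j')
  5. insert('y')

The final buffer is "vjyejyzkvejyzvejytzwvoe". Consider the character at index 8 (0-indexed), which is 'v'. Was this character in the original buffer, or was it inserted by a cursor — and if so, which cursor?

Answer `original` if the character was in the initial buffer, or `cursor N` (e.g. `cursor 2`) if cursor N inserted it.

After op 1 (insert('v')): buffer="vzkvzvtzwvoe" (len 12), cursors c1@1 c2@4 c3@6, authorship 1..2.3......
After op 2 (insert('e')): buffer="vezkvezvetzwvoe" (len 15), cursors c1@2 c2@6 c3@9, authorship 11..22.33......
After op 3 (add_cursor(1)): buffer="vezkvezvetzwvoe" (len 15), cursors c4@1 c1@2 c2@6 c3@9, authorship 11..22.33......
After op 4 (insert('j')): buffer="vjejzkvejzvejtzwvoe" (len 19), cursors c4@2 c1@4 c2@9 c3@13, authorship 1411..222.333......
After op 5 (insert('y')): buffer="vjyejyzkvejyzvejytzwvoe" (len 23), cursors c4@3 c1@6 c2@12 c3@17, authorship 144111..2222.3333......
Authorship (.=original, N=cursor N): 1 4 4 1 1 1 . . 2 2 2 2 . 3 3 3 3 . . . . . .
Index 8: author = 2

Answer: cursor 2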